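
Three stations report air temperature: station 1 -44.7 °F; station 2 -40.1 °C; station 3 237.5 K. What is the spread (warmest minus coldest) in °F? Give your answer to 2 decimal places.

station 1: -44.7 °F = -42.611 °C.
station 3: 237.5 K = -35.650 °C.
Spread: (-35.650) − (-42.611) = 6.961 °C = 12.53 °F.

12.53 °F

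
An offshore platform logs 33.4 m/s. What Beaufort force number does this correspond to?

Beaufort force 12

33.4 m/s lies in the Beaufort 12 band (hurricane force, ≥32.7 m/s).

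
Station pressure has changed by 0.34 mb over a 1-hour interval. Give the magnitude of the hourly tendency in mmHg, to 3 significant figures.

0.34 mb / 1 h × 0.750062 mmHg/mb = 0.255 mmHg/h.

0.255 mmHg per hour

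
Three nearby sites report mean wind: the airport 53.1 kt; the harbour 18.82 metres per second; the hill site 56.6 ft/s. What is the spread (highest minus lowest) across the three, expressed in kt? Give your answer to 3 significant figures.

the harbour: 18.82 m/s = 36.583 kt.
the hill site: 56.6 ft/s = 33.535 kt.
Spread: 53.100 − 33.535 = 19.6 kt.

19.6 kt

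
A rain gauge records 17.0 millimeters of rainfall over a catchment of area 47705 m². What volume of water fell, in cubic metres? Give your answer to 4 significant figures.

811.0 cubic metres

1 mm over 1 m² is 1 L, so volume = 17 × 47705 = 810985 L = 811.0 m³.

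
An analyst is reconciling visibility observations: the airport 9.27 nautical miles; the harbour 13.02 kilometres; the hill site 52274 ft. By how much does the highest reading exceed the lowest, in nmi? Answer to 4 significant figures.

2.240 nmi

the harbour: 13.02 km = 7.03024 nmi.
the hill site: 52274 ft = 8.60319 nmi.
Spread: 9.27000 − 7.03024 = 2.240 nmi.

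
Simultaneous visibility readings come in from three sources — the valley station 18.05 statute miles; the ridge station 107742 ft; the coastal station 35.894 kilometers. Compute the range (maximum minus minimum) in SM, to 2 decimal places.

4.25 SM

the ridge station: 107742 ft = 20.4057 SM.
the coastal station: 35.894 km = 22.3035 SM.
Spread: 22.3035 − 18.0500 = 4.25 SM.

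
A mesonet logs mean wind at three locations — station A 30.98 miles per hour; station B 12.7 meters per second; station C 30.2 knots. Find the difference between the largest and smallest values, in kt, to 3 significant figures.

station A: 30.98 mph = 26.9209 kt.
station B: 12.7 m/s = 24.6868 kt.
Spread: 30.2000 − 24.6868 = 5.51 kt.

5.51 kt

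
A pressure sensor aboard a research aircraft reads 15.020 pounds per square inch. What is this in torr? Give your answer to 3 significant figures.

1 psi = 51.7149 mmHg, so 15.020 × 51.7149 = 777 mmHg.

777 mmHg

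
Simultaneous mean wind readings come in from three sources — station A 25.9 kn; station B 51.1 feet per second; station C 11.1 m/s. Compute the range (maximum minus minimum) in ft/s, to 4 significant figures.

station A: 25.9 kt = 43.7143 ft/s.
station C: 11.1 m/s = 36.4173 ft/s.
Spread: 51.1000 − 36.4173 = 14.68 ft/s.

14.68 ft/s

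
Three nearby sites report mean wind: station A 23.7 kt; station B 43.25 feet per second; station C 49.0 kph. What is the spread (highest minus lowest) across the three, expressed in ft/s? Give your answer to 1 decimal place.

station A: 23.7 kt = 40.001 ft/s.
station C: 49.0 km/h = 44.656 ft/s.
Spread: 44.656 − 40.001 = 4.7 ft/s.

4.7 ft/s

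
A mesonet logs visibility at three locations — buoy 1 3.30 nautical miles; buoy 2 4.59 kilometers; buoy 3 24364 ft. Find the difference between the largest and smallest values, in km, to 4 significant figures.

buoy 1: 3.30 nmi = 6.11160 km.
buoy 3: 24364 ft = 7.42615 km.
Spread: 7.42615 − 4.59000 = 2.836 km.

2.836 km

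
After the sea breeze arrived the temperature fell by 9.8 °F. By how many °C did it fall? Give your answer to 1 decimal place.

5.4 °C

A change of 1 °C equals a change of 1.8 °F: Δ°C = 9.8 × 0.5556 = 5.4 °C.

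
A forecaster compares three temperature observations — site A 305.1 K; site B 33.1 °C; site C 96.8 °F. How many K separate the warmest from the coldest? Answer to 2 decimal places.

site A: 305.1 K = 31.950 °C.
site C: 96.8 °F = 36.000 °C.
Spread: 36.000 − 31.950 = 4.050 °C.

4.05 K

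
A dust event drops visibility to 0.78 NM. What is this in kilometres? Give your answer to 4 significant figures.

1.445 km

1 nmi = 1.852 km, so 0.78 × 1.852 = 1.445 km.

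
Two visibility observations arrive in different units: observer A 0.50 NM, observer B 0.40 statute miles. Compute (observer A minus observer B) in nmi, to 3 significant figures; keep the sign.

observer B: 0.40 SM = 0.34759 nmi.
Difference: 0.50000 − 0.34759 = 0.152 nmi.

0.152 nmi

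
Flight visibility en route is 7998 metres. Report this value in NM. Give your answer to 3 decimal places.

4.319 nmi

1 m = 0.000539957 nmi, so 7998 × 0.000539957 = 4.319 nmi.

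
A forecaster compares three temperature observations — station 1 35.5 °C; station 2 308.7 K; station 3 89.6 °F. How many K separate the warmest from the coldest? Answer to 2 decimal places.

station 2: 308.7 K = 35.550 °C.
station 3: 89.6 °F = 32.000 °C.
Spread: 35.550 − 32.000 = 3.550 °C.

3.55 K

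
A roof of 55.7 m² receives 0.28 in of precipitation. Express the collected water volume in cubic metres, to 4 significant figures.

0.3961 cubic metres

Depth: 0.28 in × 25.4 = 7.112 mm.
1 mm over 1 m² is 1 L, so volume = 7.112 × 55.7 = 396.1384 L = 0.3961 m³.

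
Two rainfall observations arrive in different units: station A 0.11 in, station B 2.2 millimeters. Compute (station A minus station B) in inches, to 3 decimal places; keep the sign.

station B: 2.2 mm = 0.08661 in.
Difference: 0.11000 − 0.08661 = 0.023 in.

0.023 in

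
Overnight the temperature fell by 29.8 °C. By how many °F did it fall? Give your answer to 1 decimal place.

53.6 °F

Converting a difference, only the 9/5 scale factor applies: Δ°F = 29.8 × 1.8 = 53.6 °F.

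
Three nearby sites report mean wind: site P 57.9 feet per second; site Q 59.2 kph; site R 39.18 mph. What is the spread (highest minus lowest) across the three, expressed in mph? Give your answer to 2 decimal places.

site P: 57.9 ft/s = 39.4773 mph.
site Q: 59.2 km/h = 36.7852 mph.
Spread: 39.4773 − 36.7852 = 2.69 mph.

2.69 mph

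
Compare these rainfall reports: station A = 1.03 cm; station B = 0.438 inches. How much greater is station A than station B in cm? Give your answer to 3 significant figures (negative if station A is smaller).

station B: 0.438 in = 1.112520 cm.
Difference: 1.030000 − 1.112520 = -0.0825 cm.

-0.0825 cm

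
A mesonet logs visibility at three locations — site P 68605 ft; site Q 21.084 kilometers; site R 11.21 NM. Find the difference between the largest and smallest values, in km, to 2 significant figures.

site P: 68605 ft = 20.9108 km.
site R: 11.21 nmi = 20.7609 km.
Spread: 21.0840 − 20.7609 = 0.32 km.

0.32 km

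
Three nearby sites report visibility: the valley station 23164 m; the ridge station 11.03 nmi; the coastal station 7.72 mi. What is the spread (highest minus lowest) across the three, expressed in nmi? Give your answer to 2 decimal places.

the valley station: 23164 m = 12.5076 nmi.
the coastal station: 7.72 SM = 6.7085 nmi.
Spread: 12.5076 − 6.7085 = 5.80 nmi.

5.80 nmi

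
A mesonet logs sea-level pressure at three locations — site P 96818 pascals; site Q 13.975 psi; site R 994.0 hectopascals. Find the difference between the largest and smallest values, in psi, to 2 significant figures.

site P: 96818 Pa = 14.0423 psi.
site R: 994.0 hPa = 14.4168 psi.
Spread: 14.4168 − 13.9750 = 0.44 psi.

0.44 psi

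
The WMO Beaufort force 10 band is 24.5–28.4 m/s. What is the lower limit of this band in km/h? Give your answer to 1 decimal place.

88.2 km/h

24.5–28.4 m/s × 3.6 = 88.2–102.2 km/h.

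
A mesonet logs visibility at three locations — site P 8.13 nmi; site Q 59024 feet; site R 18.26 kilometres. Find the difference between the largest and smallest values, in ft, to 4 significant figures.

site P: 8.13 nmi = 49398.82 ft.
site R: 18.26 km = 59908.14 ft.
Spread: 59908.14 − 49398.82 = 10510 ft.

10510 ft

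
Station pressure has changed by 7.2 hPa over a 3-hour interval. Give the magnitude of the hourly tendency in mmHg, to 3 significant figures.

1.80 mmHg per hour

7.2 hPa / 3 h × 0.750062 mmHg/hPa = 1.80 mmHg/h.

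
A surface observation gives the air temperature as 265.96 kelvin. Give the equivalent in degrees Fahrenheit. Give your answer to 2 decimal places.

First to °C: -7.19 °C.
Then to °F: 19.06 °F.

19.06 °F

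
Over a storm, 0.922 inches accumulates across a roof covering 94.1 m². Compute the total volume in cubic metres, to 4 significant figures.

Depth: 0.922 in × 25.4 = 23.4188 mm.
1 mm over 1 m² is 1 L, so volume = 23.4188 × 94.1 = 2203.7091 L = 2.204 m³.

2.204 cubic metres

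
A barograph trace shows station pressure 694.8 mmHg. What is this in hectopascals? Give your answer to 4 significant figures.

1 mmHg = 1.33322 hPa, so 694.8 × 1.33322 = 926.3 hPa.

926.3 hPa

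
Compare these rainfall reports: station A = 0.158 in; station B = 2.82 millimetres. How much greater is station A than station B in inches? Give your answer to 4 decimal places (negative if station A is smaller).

0.0470 in

station B: 2.82 mm = 0.111024 in.
Difference: 0.158000 − 0.111024 = 0.0470 in.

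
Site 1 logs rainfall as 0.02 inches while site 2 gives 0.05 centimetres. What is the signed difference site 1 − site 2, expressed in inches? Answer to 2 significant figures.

0.00031 in

site 2: 0.05 cm = 0.01968504 in.
Difference: 0.02000000 − 0.01968504 = 0.00031 in.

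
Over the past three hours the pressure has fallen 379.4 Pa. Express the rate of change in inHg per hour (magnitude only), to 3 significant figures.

379.4 Pa / 3 h × 0.0002953 inHg/Pa = 0.0373 inHg/h.

0.0373 inHg per hour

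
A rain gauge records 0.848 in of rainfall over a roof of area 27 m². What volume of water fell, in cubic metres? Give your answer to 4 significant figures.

0.5816 cubic metres

Depth: 0.848 in × 25.4 = 21.5392 mm.
1 mm over 1 m² is 1 L, so volume = 21.5392 × 27 = 581.5584 L = 0.5816 m³.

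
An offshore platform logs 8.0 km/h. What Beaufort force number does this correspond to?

Beaufort force 2

8.0 km/h = 2.2 m/s, which is Beaufort 2 (light breeze, 1.6–3.3 m/s).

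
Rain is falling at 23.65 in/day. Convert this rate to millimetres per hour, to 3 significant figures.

23.65 in/day × 25.4 mm/in × 0.0416667 day/hour = 25.0 mm/hour.

25.0 mm/hour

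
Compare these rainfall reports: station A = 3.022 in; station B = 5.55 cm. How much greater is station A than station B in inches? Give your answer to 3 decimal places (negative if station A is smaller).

0.837 in

station B: 5.55 cm = 2.18504 in.
Difference: 3.02200 − 2.18504 = 0.837 in.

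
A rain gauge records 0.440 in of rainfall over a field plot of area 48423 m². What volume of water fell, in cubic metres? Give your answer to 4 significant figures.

Depth: 0.440 in × 25.4 = 11.176 mm.
1 mm over 1 m² is 1 L, so volume = 11.176 × 48423 = 541175.45 L = 541.2 m³.

541.2 cubic metres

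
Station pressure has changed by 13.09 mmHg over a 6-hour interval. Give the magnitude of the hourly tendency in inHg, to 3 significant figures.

0.0859 inHg per hour

13.09 mmHg / 6 h × 0.0393701 inHg/mmHg = 0.0859 inHg/h.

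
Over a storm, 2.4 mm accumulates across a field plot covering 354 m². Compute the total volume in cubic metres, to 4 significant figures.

0.8496 cubic metres

1 mm over 1 m² is 1 L, so volume = 2.4 × 354 = 849.6 L = 0.8496 m³.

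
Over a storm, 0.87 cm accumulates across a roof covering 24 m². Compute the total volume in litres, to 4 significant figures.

208.8 litres

Depth: 0.87 cm × 10 = 8.7 mm.
1 mm over 1 m² is 1 L, so volume = 8.7 × 24 = 208.8 L.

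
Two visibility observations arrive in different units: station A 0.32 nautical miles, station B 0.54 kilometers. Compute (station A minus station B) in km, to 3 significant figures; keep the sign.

station A: 0.32 nmi = 0.592640 km.
Difference: 0.592640 − 0.540000 = 0.0526 km.

0.0526 km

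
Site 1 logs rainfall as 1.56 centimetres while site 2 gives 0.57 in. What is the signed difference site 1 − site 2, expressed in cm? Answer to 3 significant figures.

site 2: 0.57 in = 1.44780 cm.
Difference: 1.56000 − 1.44780 = 0.112 cm.

0.112 cm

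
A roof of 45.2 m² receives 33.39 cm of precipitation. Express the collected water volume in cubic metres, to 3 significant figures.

15.1 cubic metres

Depth: 33.39 cm × 10 = 333.9 mm.
1 mm over 1 m² is 1 L, so volume = 333.9 × 45.2 = 15092.28 L = 15.1 m³.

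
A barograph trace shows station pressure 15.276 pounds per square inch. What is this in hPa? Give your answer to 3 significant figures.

1050 hPa

1 psi = 68.9476 hPa, so 15.276 × 68.9476 = 1050 hPa.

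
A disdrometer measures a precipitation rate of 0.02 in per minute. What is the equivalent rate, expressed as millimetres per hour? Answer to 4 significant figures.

30.48 mm/hour

0.02 in/minute × 25.4 mm/in × 60 minute/hour = 30.48 mm/hour.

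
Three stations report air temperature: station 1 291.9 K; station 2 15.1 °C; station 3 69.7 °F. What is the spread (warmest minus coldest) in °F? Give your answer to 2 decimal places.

10.52 °F

station 1: 291.9 K = 18.750 °C.
station 3: 69.7 °F = 20.944 °C.
Spread: 20.944 − 15.100 = 5.844 °C = 10.52 °F.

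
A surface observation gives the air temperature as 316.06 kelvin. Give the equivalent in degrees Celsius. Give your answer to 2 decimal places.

°C = 316.06 − 273.15 = 42.91 °C.

42.91 °C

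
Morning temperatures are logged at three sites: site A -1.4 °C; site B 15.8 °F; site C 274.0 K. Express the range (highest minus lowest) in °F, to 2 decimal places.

site B: 15.8 °F = -9.000 °C.
site C: 274.0 K = 0.850 °C.
Spread: 0.850 − (-9.000) = 9.850 °C = 17.73 °F.

17.73 °F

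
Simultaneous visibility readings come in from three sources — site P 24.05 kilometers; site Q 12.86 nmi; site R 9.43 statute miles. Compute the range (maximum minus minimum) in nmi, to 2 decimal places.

site P: 24.05 km = 12.9860 nmi.
site R: 9.43 SM = 8.1944 nmi.
Spread: 12.9860 − 8.1944 = 4.79 nmi.

4.79 nmi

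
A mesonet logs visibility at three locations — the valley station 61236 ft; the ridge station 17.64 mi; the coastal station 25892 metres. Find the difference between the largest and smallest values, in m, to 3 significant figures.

9720 m

the valley station: 61236 ft = 18664.73 m.
the ridge station: 17.64 SM = 28388.83 m.
Spread: 28388.83 − 18664.73 = 9720 m.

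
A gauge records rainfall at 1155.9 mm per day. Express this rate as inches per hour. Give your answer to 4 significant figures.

1.896 in/hour

1155.9 mm/day × 0.0393701 in/mm × 0.0416667 day/hour = 1.896 in/hour.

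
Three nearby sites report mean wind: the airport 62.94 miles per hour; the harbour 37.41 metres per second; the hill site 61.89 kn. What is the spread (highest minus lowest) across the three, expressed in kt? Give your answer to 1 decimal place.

the airport: 62.94 mph = 54.693 kt.
the harbour: 37.41 m/s = 72.719 kt.
Spread: 72.719 − 54.693 = 18.0 kt.

18.0 kt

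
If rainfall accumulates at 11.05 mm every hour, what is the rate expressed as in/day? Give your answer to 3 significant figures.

11.05 mm/hour × 0.0393701 in/mm × 24 hour/day = 10.4 in/day.

10.4 in/day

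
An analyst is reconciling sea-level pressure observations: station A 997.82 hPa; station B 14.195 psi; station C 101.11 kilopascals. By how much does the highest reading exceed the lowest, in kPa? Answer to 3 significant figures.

3.24 kPa

station A: 997.82 hPa = 99.7820 kPa.
station B: 14.195 psi = 97.8711 kPa.
Spread: 101.1100 − 97.8711 = 3.24 kPa.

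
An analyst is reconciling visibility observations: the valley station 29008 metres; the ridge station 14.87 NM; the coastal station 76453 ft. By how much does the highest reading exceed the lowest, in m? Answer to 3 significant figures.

5710 m

the ridge station: 14.87 nmi = 27539.24 m.
the coastal station: 76453 ft = 23302.87 m.
Spread: 29008.00 − 23302.87 = 5710 m.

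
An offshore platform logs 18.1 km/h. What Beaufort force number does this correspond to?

Beaufort force 3

18.1 km/h = 5.0 m/s, which is Beaufort 3 (gentle breeze, 3.4–5.4 m/s).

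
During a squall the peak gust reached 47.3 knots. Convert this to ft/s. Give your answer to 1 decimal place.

1 kt = 1.68781 ft/s, so 47.3 × 1.68781 = 79.8 ft/s.

79.8 ft/s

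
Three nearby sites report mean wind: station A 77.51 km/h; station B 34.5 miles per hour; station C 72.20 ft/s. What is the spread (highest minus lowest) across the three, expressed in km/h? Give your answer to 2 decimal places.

station B: 34.5 mph = 55.5224 km/h.
station C: 72.20 ft/s = 79.2236 km/h.
Spread: 79.2236 − 55.5224 = 23.70 km/h.

23.70 km/h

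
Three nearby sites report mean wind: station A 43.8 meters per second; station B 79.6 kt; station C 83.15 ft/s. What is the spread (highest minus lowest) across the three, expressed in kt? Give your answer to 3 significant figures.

station A: 43.8 m/s = 85.140 kt.
station C: 83.15 ft/s = 49.265 kt.
Spread: 85.140 − 49.265 = 35.9 kt.

35.9 kt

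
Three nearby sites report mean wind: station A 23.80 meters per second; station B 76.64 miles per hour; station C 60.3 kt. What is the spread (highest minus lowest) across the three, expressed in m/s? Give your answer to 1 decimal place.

10.5 m/s

station B: 76.64 mph = 34.261 m/s.
station C: 60.3 kt = 31.021 m/s.
Spread: 34.261 − 23.800 = 10.5 m/s.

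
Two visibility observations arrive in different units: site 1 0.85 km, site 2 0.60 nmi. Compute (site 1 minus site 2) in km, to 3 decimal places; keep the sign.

-0.261 km

site 2: 0.60 nmi = 1.11120 km.
Difference: 0.85000 − 1.11120 = -0.261 km.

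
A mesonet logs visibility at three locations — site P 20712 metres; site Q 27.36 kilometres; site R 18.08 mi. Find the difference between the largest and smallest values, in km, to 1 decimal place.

site P: 20712 m = 20.712 km.
site R: 18.08 SM = 29.097 km.
Spread: 29.097 − 20.712 = 8.4 km.

8.4 km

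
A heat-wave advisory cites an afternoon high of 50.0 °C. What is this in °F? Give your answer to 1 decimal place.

°F = °C × 9/5 + 32 = 50.0 × 1.8 + 32 = 122.0 °F.

122.0 °F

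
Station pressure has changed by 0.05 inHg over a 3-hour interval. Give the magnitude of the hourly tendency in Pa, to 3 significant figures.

0.05 inHg / 3 h × 3386.39 Pa/inHg = 56.4 Pa/h.

56.4 Pa per hour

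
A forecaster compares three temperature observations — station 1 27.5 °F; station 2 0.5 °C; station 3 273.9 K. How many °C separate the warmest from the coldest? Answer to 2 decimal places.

3.25 °C

station 1: 27.5 °F = -2.500 °C.
station 3: 273.9 K = 0.750 °C.
Spread: 0.750 − (-2.500) = 3.250 °C.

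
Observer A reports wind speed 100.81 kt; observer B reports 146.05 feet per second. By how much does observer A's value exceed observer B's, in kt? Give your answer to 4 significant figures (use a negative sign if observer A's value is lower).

14.28 kt

observer B: 146.05 ft/s = 86.5323 kt.
Difference: 100.8100 − 86.5323 = 14.28 kt.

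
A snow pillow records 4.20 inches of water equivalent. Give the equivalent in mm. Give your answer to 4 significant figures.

106.7 mm

1 in = 25.4 mm, so 4.20 × 25.4 = 106.7 mm.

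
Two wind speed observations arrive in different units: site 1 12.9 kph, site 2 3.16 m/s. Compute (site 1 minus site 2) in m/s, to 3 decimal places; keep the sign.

site 1: 12.9 km/h = 3.58333 m/s.
Difference: 3.58333 − 3.16000 = 0.423 m/s.

0.423 m/s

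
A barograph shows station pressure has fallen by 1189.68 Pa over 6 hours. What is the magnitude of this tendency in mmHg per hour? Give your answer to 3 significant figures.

1.49 mmHg per hour

1189.68 Pa / 6 h × 0.00750062 mmHg/Pa = 1.49 mmHg/h.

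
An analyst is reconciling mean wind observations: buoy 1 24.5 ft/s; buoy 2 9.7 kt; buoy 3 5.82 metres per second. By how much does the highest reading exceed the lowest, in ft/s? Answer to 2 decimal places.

buoy 2: 9.7 kt = 16.3718 ft/s.
buoy 3: 5.82 m/s = 19.0945 ft/s.
Spread: 24.5000 − 16.3718 = 8.13 ft/s.

8.13 ft/s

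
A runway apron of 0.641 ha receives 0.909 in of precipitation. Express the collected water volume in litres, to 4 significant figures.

148000 litres

Depth: 0.909 in × 25.4 = 23.0886 mm.
Area: 0.641 ha = 6410 m².
1 mm over 1 m² is 1 L, so volume = 23.0886 × 6410 = 147997.93 L ≈ 148000 L.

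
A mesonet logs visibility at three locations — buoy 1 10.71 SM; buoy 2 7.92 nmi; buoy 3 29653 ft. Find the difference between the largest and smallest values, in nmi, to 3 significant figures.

buoy 1: 10.71 SM = 9.3067 nmi.
buoy 3: 29653 ft = 4.8803 nmi.
Spread: 9.3067 − 4.8803 = 4.43 nmi.

4.43 nmi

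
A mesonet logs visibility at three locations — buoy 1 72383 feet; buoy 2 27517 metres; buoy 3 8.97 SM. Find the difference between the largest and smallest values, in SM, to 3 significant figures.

8.13 SM

buoy 1: 72383 ft = 13.7089 SM.
buoy 2: 27517 m = 17.0983 SM.
Spread: 17.0983 − 8.9700 = 8.13 SM.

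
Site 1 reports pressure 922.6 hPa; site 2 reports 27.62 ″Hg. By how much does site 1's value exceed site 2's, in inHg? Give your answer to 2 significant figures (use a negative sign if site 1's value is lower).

-0.38 inHg

site 1: 922.6 hPa = 27.2444 inHg.
Difference: 27.2444 − 27.6200 = -0.38 inHg.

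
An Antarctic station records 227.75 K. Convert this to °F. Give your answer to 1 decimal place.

First to °C: -45.40 °C.
Then to °F: -49.7 °F.

-49.7 °F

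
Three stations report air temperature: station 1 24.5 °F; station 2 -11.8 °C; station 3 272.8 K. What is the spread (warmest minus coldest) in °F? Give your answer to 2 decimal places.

station 1: 24.5 °F = -4.167 °C.
station 3: 272.8 K = -0.350 °C.
Spread: (-0.350) − (-11.800) = 11.450 °C = 20.61 °F.

20.61 °F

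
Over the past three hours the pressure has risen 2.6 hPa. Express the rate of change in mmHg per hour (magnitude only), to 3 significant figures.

0.650 mmHg per hour

2.6 hPa / 3 h × 0.750062 mmHg/hPa = 0.650 mmHg/h.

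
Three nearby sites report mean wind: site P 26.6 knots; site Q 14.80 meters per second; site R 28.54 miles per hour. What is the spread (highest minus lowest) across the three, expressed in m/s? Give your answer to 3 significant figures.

2.04 m/s

site P: 26.6 kt = 13.6842 m/s.
site R: 28.54 mph = 12.7585 m/s.
Spread: 14.8000 − 12.7585 = 2.04 m/s.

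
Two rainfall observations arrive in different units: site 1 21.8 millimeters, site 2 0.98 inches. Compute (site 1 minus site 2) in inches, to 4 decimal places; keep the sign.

-0.1217 in

site 1: 21.8 mm = 0.858268 in.
Difference: 0.858268 − 0.980000 = -0.1217 in.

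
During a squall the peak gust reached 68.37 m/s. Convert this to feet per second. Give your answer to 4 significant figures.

224.3 ft/s

1 m/s = 3.28084 ft/s, so 68.37 × 3.28084 = 224.3 ft/s.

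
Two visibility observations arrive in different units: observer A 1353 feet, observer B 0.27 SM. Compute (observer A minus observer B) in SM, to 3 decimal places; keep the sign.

-0.014 SM

observer A: 1353 ft = 0.25625 SM.
Difference: 0.25625 − 0.27000 = -0.014 SM.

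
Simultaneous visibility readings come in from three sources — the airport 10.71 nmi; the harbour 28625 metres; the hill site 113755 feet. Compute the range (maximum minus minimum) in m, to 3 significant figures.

the airport: 10.71 nmi = 19834.92 m.
the hill site: 113755 ft = 34672.52 m.
Spread: 34672.52 − 19834.92 = 14800 m.

14800 m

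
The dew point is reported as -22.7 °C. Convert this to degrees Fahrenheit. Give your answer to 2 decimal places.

°F = °C × 9/5 + 32 = -22.7 × 1.8 + 32 = -8.86 °F.

-8.86 °F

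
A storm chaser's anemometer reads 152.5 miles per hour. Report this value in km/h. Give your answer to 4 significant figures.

1 mph = 1.60934 km/h, so 152.5 × 1.60934 = 245.4 km/h.

245.4 km/h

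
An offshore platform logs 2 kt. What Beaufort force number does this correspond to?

Beaufort force 1

2 kt lies in the Beaufort 1 band (light air, 1–3 kt).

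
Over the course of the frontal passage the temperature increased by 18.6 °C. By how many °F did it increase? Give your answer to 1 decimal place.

33.5 °F

A change of 1 °C equals a change of 1.8 °F: Δ°F = 18.6 × 1.8 = 33.5 °F.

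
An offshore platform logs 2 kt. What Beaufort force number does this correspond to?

2 kt lies in the Beaufort 1 band (light air, 1–3 kt).

Beaufort force 1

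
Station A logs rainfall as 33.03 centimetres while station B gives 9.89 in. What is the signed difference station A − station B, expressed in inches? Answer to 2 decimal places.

3.11 in

station A: 33.03 cm = 13.0039 in.
Difference: 13.0039 − 9.8900 = 3.11 in.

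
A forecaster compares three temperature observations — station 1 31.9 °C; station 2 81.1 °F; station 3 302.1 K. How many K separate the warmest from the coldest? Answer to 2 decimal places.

station 2: 81.1 °F = 27.278 °C.
station 3: 302.1 K = 28.950 °C.
Spread: 31.900 − 27.278 = 4.622 °C.

4.62 K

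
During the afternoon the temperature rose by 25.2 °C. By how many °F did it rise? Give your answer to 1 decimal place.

For a temperature change the 32° offset cancels: Δ°F = 25.2 × 1.8 = 45.4 °F.

45.4 °F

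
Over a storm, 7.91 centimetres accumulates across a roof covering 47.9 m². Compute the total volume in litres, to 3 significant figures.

3790 litres

Depth: 7.91 cm × 10 = 79.1 mm.
1 mm over 1 m² is 1 L, so volume = 79.1 × 47.9 = 3788.89 L ≈ 3790 L.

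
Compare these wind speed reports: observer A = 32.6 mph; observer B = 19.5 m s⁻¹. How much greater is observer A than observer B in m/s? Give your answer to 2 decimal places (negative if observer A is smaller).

-4.93 m/s

observer A: 32.6 mph = 14.5735 m/s.
Difference: 14.5735 − 19.5000 = -4.93 m/s.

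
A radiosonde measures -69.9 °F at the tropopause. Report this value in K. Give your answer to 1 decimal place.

First to °C: -56.61 °C.
Then to K: 216.5 K.

216.5 K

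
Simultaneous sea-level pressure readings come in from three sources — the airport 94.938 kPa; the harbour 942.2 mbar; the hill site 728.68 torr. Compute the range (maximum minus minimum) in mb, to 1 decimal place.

the airport: 94.938 kPa = 949.380 mb.
the hill site: 728.68 mmHg = 971.494 mb.
Spread: 971.494 − 942.200 = 29.3 mb.

29.3 mb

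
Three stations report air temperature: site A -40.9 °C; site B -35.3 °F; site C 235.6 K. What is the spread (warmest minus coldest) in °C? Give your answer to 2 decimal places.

3.51 °C

site B: -35.3 °F = -37.389 °C.
site C: 235.6 K = -37.550 °C.
Spread: (-37.389) − (-40.900) = 3.511 °C.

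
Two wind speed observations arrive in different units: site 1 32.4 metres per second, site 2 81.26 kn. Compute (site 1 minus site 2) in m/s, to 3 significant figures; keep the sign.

site 2: 81.26 kt = 41.8038 m/s.
Difference: 32.4000 − 41.8038 = -9.40 m/s.

-9.40 m/s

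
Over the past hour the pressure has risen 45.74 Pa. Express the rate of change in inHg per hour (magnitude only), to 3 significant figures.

45.74 Pa / 1 h × 0.0002953 inHg/Pa = 0.0135 inHg/h.

0.0135 inHg per hour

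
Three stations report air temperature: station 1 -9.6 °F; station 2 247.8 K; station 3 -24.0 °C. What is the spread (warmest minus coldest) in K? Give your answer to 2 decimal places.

station 1: -9.6 °F = -23.111 °C.
station 2: 247.8 K = -25.350 °C.
Spread: (-23.111) − (-25.350) = 2.239 °C.

2.24 K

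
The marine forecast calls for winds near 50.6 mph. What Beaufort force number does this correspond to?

50.6 mph = 22.6 m/s, which is Beaufort 9 (strong gale, 20.8–24.4 m/s).

Beaufort force 9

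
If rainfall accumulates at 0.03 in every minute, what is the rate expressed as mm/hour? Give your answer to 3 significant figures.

0.03 in/minute × 25.4 mm/in × 60 minute/hour = 45.7 mm/hour.

45.7 mm/hour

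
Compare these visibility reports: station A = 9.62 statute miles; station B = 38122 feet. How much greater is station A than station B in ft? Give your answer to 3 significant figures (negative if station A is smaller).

12700 ft

station A: 9.62 SM = 50793.60 ft.
Difference: 50793.60 − 38122.00 = 12700 ft.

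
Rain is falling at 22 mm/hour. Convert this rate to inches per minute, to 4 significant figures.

0.01444 in/minute

22 mm/hour × 0.0393701 in/mm × 0.0166667 hour/minute = 0.01444 in/minute.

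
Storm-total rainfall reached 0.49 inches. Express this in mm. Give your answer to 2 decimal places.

12.45 mm

1 in = 25.4 mm, so 0.49 × 25.4 = 12.45 mm.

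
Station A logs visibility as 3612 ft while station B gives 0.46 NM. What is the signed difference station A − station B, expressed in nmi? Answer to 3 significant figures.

0.134 nmi

station A: 3612 ft = 0.59446 nmi.
Difference: 0.59446 − 0.46000 = 0.134 nmi.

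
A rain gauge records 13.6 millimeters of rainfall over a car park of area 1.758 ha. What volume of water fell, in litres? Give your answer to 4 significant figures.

Area: 1.758 ha = 17580 m².
1 mm over 1 m² is 1 L, so volume = 13.6 × 17580 = 239088 L ≈ 239100 L.

239100 litres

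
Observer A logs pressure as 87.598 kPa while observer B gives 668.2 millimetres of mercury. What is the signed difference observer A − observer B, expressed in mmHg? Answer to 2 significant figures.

observer A: 87.598 kPa = 657.04 mmHg.
Difference: 657.04 − 668.20 = -11 mmHg.

-11 mmHg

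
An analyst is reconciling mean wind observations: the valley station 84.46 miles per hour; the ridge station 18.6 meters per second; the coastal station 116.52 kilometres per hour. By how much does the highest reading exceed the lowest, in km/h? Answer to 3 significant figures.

the valley station: 84.46 mph = 135.925 km/h.
the ridge station: 18.6 m/s = 66.960 km/h.
Spread: 135.925 − 66.960 = 69.0 km/h.

69.0 km/h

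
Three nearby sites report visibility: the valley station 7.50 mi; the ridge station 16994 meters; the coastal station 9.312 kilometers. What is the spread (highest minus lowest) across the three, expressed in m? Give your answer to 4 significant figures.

7682 m

the valley station: 7.50 SM = 12070.08 m.
the coastal station: 9.312 km = 9312.00 m.
Spread: 16994.00 − 9312.00 = 7682 m.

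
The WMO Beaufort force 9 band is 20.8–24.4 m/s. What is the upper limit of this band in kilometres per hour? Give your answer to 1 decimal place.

20.8–24.4 m/s × 3.6 = 74.9–87.8 km/h.

87.8 km/h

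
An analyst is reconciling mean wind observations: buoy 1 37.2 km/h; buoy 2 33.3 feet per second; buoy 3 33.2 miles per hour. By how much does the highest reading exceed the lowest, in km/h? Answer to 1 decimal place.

16.9 km/h

buoy 2: 33.3 ft/s = 36.539 km/h.
buoy 3: 33.2 mph = 53.430 km/h.
Spread: 53.430 − 36.539 = 16.9 km/h.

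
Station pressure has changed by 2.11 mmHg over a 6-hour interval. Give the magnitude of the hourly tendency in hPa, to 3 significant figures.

2.11 mmHg / 6 h × 1.33322 hPa/mmHg = 0.469 hPa/h.

0.469 hPa per hour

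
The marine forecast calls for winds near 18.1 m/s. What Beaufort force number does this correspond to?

18.1 m/s lies in the Beaufort 8 band (gale, 17.2–20.7 m/s).

Beaufort force 8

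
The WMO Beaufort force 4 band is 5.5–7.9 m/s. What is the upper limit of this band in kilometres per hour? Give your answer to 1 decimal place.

5.5–7.9 m/s × 3.6 = 19.8–28.4 km/h.

28.4 km/h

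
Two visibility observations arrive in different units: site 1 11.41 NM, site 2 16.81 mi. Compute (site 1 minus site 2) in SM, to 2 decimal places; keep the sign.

-3.68 SM

site 1: 11.41 nmi = 13.1304 SM.
Difference: 13.1304 − 16.8100 = -3.68 SM.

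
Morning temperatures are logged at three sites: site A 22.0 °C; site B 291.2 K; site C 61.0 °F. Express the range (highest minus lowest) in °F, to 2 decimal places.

site B: 291.2 K = 18.050 °C.
site C: 61.0 °F = 16.111 °C.
Spread: 22.000 − 16.111 = 5.889 °C = 10.60 °F.

10.60 °F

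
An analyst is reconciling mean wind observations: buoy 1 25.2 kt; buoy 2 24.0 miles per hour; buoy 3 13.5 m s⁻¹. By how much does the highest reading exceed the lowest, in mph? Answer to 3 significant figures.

buoy 1: 25.2 kt = 28.9996 mph.
buoy 3: 13.5 m/s = 30.1986 mph.
Spread: 30.1986 − 24.0000 = 6.20 mph.

6.20 mph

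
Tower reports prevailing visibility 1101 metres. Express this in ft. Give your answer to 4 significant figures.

3612 ft

1 m = 3.28084 ft, so 1101 × 3.28084 = 3612 ft.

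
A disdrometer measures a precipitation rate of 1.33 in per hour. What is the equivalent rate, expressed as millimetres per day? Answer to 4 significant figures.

810.8 mm/day

1.33 in/hour × 25.4 mm/in × 24 hour/day = 810.8 mm/day.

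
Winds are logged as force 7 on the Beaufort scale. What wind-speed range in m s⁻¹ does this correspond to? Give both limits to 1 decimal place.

Beaufort 7 (near gale) spans 13.9–17.1 m/s.

13.9 to 17.1 m/s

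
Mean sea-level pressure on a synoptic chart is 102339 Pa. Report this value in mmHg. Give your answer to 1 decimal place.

767.6 mmHg

1 Pa = 0.00750062 mmHg, so 102339 × 0.00750062 = 767.6 mmHg.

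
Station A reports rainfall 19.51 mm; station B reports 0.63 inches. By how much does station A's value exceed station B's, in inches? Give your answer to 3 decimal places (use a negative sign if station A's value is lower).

0.138 in

station A: 19.51 mm = 0.76811 in.
Difference: 0.76811 − 0.63000 = 0.138 in.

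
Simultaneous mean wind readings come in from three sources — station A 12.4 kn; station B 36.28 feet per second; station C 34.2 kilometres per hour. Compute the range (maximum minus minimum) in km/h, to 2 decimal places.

station A: 12.4 kt = 22.9648 km/h.
station B: 36.28 ft/s = 39.8093 km/h.
Spread: 39.8093 − 22.9648 = 16.84 km/h.

16.84 km/h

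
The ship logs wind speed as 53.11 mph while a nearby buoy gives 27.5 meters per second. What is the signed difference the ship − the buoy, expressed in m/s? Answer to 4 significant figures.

the ship: 53.11 mph = 23.74229 m/s.
Difference: 23.74229 − 27.50000 = -3.758 m/s.

-3.758 m/s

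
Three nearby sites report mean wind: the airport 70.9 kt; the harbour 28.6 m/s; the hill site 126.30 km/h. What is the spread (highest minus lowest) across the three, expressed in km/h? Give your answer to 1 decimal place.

the airport: 70.9 kt = 131.307 km/h.
the harbour: 28.6 m/s = 102.960 km/h.
Spread: 131.307 − 102.960 = 28.3 km/h.

28.3 km/h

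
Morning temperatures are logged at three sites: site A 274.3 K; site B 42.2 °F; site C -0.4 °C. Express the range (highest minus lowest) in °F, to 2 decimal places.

10.92 °F

site A: 274.3 K = 1.150 °C.
site B: 42.2 °F = 5.667 °C.
Spread: 5.667 − (-0.400) = 6.067 °C = 10.92 °F.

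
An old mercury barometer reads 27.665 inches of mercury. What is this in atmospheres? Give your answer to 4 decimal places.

0.9246 atm

1 inHg = 0.0334211 atm, so 27.665 × 0.0334211 = 0.9246 atm.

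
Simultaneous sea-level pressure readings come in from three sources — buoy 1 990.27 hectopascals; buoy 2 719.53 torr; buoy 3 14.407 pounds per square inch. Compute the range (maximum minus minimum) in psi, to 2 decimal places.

buoy 1: 990.27 hPa = 14.3627 psi.
buoy 2: 719.53 mmHg = 13.9134 psi.
Spread: 14.4070 − 13.9134 = 0.49 psi.

0.49 psi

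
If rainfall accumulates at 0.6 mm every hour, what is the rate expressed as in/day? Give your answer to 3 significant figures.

0.6 mm/hour × 0.0393701 in/mm × 24 hour/day = 0.567 in/day.

0.567 in/day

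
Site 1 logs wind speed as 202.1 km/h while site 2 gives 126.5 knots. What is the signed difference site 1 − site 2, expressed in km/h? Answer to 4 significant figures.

site 2: 126.5 kt = 234.2780 km/h.
Difference: 202.1000 − 234.2780 = -32.18 km/h.

-32.18 km/h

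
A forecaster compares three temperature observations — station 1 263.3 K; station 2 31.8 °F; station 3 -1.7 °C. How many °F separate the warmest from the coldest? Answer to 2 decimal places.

station 1: 263.3 K = -9.850 °C.
station 2: 31.8 °F = -0.111 °C.
Spread: (-0.111) − (-9.850) = 9.739 °C = 17.53 °F.

17.53 °F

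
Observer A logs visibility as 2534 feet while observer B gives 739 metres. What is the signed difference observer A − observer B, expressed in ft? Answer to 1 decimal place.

109.5 ft

observer B: 739 m = 2424.541 ft.
Difference: 2534.000 − 2424.541 = 109.5 ft.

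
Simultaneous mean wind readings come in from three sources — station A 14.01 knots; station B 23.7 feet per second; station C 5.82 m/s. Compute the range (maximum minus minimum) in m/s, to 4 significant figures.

1.404 m/s

station A: 14.01 kt = 7.20737 m/s.
station B: 23.7 ft/s = 7.22376 m/s.
Spread: 7.22376 − 5.82000 = 1.404 m/s.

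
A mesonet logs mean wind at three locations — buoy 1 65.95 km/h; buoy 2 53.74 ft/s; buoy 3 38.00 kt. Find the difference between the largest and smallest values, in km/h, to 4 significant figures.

11.41 km/h

buoy 2: 53.74 ft/s = 58.9678 km/h.
buoy 3: 38.00 kt = 70.3760 km/h.
Spread: 70.3760 − 58.9678 = 11.41 km/h.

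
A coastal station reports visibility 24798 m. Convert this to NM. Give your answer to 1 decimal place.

1 m = 0.000539957 nmi, so 24798 × 0.000539957 = 13.4 nmi.

13.4 nmi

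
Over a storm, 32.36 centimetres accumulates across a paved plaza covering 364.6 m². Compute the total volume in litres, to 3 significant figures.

Depth: 32.36 cm × 10 = 323.6 mm.
1 mm over 1 m² is 1 L, so volume = 323.6 × 364.6 = 117984.56 L ≈ 118000 L.

118000 litres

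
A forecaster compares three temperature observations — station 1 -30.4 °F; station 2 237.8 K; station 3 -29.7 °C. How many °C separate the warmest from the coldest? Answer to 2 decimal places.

5.65 °C

station 1: -30.4 °F = -34.667 °C.
station 2: 237.8 K = -35.350 °C.
Spread: (-29.700) − (-35.350) = 5.650 °C.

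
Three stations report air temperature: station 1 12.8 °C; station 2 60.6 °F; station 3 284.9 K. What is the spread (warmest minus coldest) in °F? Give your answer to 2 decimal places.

7.45 °F

station 2: 60.6 °F = 15.889 °C.
station 3: 284.9 K = 11.750 °C.
Spread: 15.889 − 11.750 = 4.139 °C = 7.45 °F.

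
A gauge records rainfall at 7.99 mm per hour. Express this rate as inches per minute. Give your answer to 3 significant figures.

0.00524 in/minute

7.99 mm/hour × 0.0393701 in/mm × 0.0166667 hour/minute = 0.00524 in/minute.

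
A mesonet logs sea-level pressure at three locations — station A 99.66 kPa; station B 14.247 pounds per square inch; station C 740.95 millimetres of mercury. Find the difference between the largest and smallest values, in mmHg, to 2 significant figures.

station A: 99.66 kPa = 747.51 mmHg.
station B: 14.247 psi = 736.78 mmHg.
Spread: 747.51 − 736.78 = 11 mmHg.

11 mmHg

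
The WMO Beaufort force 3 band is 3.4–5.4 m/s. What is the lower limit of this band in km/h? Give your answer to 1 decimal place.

12.2 km/h

3.4–5.4 m/s × 3.6 = 12.2–19.4 km/h.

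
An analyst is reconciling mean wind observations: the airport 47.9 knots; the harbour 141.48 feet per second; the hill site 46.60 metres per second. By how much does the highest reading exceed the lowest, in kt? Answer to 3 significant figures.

the harbour: 141.48 ft/s = 83.825 kt.
the hill site: 46.60 m/s = 90.583 kt.
Spread: 90.583 − 47.900 = 42.7 kt.

42.7 kt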